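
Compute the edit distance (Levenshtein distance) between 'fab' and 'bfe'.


Building DP table for s1='fab' (len 3) and s2='bfe' (len 3):
       b  f  e
    0  1  2  3
  f 1  1  1  2
  a 2  2  2  2
  b 3  2  3  3
Edit distance = dp[3][3] = 3

3


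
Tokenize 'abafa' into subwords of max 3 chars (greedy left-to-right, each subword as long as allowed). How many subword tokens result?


'abafa' has 5 characters.
Chunking with max size 3:
  Chunk 1: 'aba' (positions 0-2)
  Chunk 2: 'fa' (positions 3-4)
Total chunks: ceil(5 / 3) = 2

2


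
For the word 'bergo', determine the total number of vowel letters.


Scanning each character of 'bergo':
  Position 1: 'b' -> consonant (running count: 0)
  Position 2: 'e' -> vowel (running count: 1)
  Position 3: 'r' -> consonant (running count: 1)
  Position 4: 'g' -> consonant (running count: 1)
  Position 5: 'o' -> vowel (running count: 2)
Total vowels: 2

2


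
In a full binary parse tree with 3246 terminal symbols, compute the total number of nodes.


Leaf nodes (terminals): 3246
Internal nodes = n - 1 = 3246 - 1 = 3245
Total = leaves + internal = 3246 + 3245 = 6491

6491


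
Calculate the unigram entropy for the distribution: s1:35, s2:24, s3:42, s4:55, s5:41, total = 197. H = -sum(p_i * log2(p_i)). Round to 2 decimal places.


Computing entropy H = -sum(p_i * log2(p_i)):
  s1: p = 35/197 = 0.1777, -p*log2(p) = 0.4429
  s2: p = 24/197 = 0.1218, -p*log2(p) = 0.3700
  s3: p = 42/197 = 0.2132, -p*log2(p) = 0.4754
  s4: p = 55/197 = 0.2792, -p*log2(p) = 0.5139
  s5: p = 41/197 = 0.2081, -p*log2(p) = 0.4713
H = sum of terms = 2.2735
Rounded to 2 decimals: 2.27

2.27


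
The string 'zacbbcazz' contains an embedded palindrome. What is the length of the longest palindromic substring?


Scanning 'zacbbcazz' for palindromic substrings.
Substring at positions 0-7: 'zacbbcaz'.
Check: reverse('zacbbcaz') = 'zacbbcaz' -> palindrome confirmed.
Neighbouring characters ('-' / 'z') break symmetry, so it cannot extend further.
No longer palindromic substring exists; longest length = 8

8


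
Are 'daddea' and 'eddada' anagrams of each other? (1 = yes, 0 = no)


Sort characters of 'daddea': 'aaddde'
Sort characters of 'eddada': 'aaddde'
Sorted forms match -> they ARE anagrams
Result: 1

1


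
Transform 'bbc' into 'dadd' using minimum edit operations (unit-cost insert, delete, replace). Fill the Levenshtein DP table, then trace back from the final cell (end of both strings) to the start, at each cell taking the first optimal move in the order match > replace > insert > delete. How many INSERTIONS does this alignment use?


Edit distance = 4. Backtracking from cell (3, 4) with preference match > replace > insert > delete,
then listing the resulting alignment 'bbc' -> 'dadd' left to right:
  Step 1: insert 'd' [insertion #1]
  Step 2: replace b->a
  Step 3: replace b->d
  Step 4: replace c->d
Total insertions: 1

1


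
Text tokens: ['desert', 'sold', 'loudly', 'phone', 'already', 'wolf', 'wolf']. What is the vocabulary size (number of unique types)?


Listing all tokens and tracking unique types:
  Token 1: 'desert' -> NEW (unique so far: 1)
  Token 2: 'sold' -> NEW (unique so far: 2)
  Token 3: 'loudly' -> NEW (unique so far: 3)
  Token 4: 'phone' -> NEW (unique so far: 4)
  Token 5: 'already' -> NEW (unique so far: 5)
  Token 6: 'wolf' -> NEW (unique so far: 6)
  Token 7: 'wolf' -> duplicate (unique so far: 6)
Unique types: ('already', 'desert', 'loudly', 'phone', 'sold', 'wolf')
Vocabulary size: 6

6


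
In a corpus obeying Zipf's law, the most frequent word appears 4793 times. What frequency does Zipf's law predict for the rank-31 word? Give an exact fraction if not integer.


Zipf's law: freq(rank) = f1 / rank
f1 = 4793, rank = 31
freq = 4793 / 31
GCD(4793, 31) = 1
Simplified: 4793/31

4793/31


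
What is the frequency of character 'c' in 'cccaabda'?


Scanning 'cccaabda' for 'c':
  Position 0: 'c' -> MATCH (count: 1)
  Position 1: 'c' -> MATCH (count: 2)
  Position 2: 'c' -> MATCH (count: 3)
Total occurrences of 'c': 3

3


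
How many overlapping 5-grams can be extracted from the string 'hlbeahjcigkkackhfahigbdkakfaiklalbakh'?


String 'hlbeahjcigkkackhfahigbdkakfaiklalbakh' has length L = 37.
Number of overlapping n-grams = L - n + 1
Substituting: 37 - 5 + 1 = 33

33


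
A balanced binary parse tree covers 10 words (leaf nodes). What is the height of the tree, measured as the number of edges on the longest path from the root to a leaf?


In a balanced binary tree with n leaves the deepest leaf is ceil(log2(n)) edges below the root.
log2(10) = 3.3219
ceil(3.3219) = 4
height (edges) = 4

4


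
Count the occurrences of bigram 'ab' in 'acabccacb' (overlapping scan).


Scanning 'acabccacb' for bigram 'ab':
  Position 0: 'ac' -> no
  Position 1: 'ca' -> no
  Position 2: 'ab' -> MATCH
  Position 3: 'bc' -> no
  Position 4: 'cc' -> no
  Position 5: 'ca' -> no
  Position 6: 'ac' -> no
  Position 7: 'cb' -> no
Total matches: 1

1


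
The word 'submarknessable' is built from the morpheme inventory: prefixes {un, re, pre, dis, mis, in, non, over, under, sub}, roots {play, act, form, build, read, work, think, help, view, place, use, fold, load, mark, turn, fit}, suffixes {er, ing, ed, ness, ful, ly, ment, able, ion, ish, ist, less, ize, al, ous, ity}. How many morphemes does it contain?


Segmenting 'submarknessable' against the inventory:
  'sub' -> prefix (morpheme 1)
  'mark' -> root (morpheme 2)
  'ness' -> suffix (morpheme 3)
  'able' -> suffix (morpheme 4)
Total morphemes: 4

4


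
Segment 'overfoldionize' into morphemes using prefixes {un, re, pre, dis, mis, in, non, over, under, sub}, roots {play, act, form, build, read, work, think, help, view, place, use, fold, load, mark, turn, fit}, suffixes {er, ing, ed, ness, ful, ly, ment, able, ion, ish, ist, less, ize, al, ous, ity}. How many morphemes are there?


Segmenting 'overfoldionize' against the inventory:
  'over' -> prefix (morpheme 1)
  'fold' -> root (morpheme 2)
  'ion' -> suffix (morpheme 3)
  'ize' -> suffix (morpheme 4)
Total morphemes: 4

4


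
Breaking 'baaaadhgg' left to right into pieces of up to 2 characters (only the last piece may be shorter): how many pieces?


'baaaadhgg' has 9 characters.
Chunking with max size 2:
  Chunk 1: 'ba' (positions 0-1)
  Chunk 2: 'aa' (positions 2-3)
  Chunk 3: 'ad' (positions 4-5)
  Chunk 4: 'hg' (positions 6-7)
  Chunk 5: 'g' (positions 8-8)
Total chunks: ceil(9 / 2) = 5

5


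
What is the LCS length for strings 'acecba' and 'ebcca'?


DP table for LCS of 'acecba' and 'ebcca':
       e  b  c  c  a
    0  0  0  0  0  0
  a 0  0  0  0  0  1
  c 0  0  0  1  1  1
  e 0  1  1  1  1  1
  c 0  1  1  2  2  2
  b 0  1  2  2  2  2
  a 0  1  2  2  2  3
LCS: 'cca'
LCS length = 3

3


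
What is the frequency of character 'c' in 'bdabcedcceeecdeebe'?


Scanning 'bdabcedcceeecdeebe' for 'c':
  Position 4: 'c' -> MATCH (count: 1)
  Position 7: 'c' -> MATCH (count: 2)
  Position 8: 'c' -> MATCH (count: 3)
  Position 12: 'c' -> MATCH (count: 4)
Total occurrences of 'c': 4

4


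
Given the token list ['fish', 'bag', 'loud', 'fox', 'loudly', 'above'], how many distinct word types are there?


Listing all tokens and tracking unique types:
  Token 1: 'fish' -> NEW (unique so far: 1)
  Token 2: 'bag' -> NEW (unique so far: 2)
  Token 3: 'loud' -> NEW (unique so far: 3)
  Token 4: 'fox' -> NEW (unique so far: 4)
  Token 5: 'loudly' -> NEW (unique so far: 5)
  Token 6: 'above' -> NEW (unique so far: 6)
Unique types: ('above', 'bag', 'fish', 'fox', 'loud', 'loudly')
Vocabulary size: 6

6


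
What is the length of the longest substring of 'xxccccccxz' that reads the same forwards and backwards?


Scanning 'xxccccccxz' for palindromic substrings.
Substring at positions 1-8: 'xccccccx'.
Check: reverse('xccccccx') = 'xccccccx' -> palindrome confirmed.
Neighbouring characters ('x' / 'z') break symmetry, so it cannot extend further.
No longer palindromic substring exists; longest length = 8

8


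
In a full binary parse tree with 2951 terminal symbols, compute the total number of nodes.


Leaf nodes (terminals): 2951
Internal nodes = n - 1 = 2951 - 1 = 2950
Total = leaves + internal = 2951 + 2950 = 5901

5901


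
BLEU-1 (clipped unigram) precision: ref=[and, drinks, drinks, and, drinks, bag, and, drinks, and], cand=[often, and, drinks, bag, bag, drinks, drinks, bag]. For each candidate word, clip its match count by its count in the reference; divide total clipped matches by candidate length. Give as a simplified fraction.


Reference word counts: {'and': 4, 'bag': 1, 'drinks': 4}
Checking each candidate word (with clipping):
  'often' -> not in reference -> no match (matches: 0)
  'and' -> in reference (ref count 4, used 1/4) -> match (matches: 1)
  'drinks' -> in reference (ref count 4, used 1/4) -> match (matches: 2)
  'bag' -> in reference (ref count 1, used 1/1) -> match (matches: 3)
  'bag' -> ref count 1 already used up (1/1) -> clipped, no match (matches: 3)
  'drinks' -> in reference (ref count 4, used 2/4) -> match (matches: 4)
  'drinks' -> in reference (ref count 4, used 3/4) -> match (matches: 5)
  'bag' -> ref count 1 already used up (1/1) -> clipped, no match (matches: 5)
Clipped matches: 5, Candidate length: 8
Precision = 5/8

5/8


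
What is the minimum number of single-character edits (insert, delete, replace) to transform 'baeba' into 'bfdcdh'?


Building DP table for s1='baeba' (len 5) and s2='bfdcdh' (len 6):
       b  f  d  c  d  h
    0  1  2  3  4  5  6
  b 1  0  1  2  3  4  5
  a 2  1  1  2  3  4  5
  e 3  2  2  2  3  4  5
  b 4  3  3  3  3  4  5
  a 5  4  4  4  4  4  5
Edit distance = dp[5][6] = 5

5


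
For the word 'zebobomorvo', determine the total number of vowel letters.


Scanning each character of 'zebobomorvo':
  Position 1: 'z' -> consonant (running count: 0)
  Position 2: 'e' -> vowel (running count: 1)
  Position 3: 'b' -> consonant (running count: 1)
  Position 4: 'o' -> vowel (running count: 2)
  Position 5: 'b' -> consonant (running count: 2)
  Position 6: 'o' -> vowel (running count: 3)
  Position 7: 'm' -> consonant (running count: 3)
  Position 8: 'o' -> vowel (running count: 4)
  Position 9: 'r' -> consonant (running count: 4)
  Position 10: 'v' -> consonant (running count: 4)
  Position 11: 'o' -> vowel (running count: 5)
Total vowels: 5

5


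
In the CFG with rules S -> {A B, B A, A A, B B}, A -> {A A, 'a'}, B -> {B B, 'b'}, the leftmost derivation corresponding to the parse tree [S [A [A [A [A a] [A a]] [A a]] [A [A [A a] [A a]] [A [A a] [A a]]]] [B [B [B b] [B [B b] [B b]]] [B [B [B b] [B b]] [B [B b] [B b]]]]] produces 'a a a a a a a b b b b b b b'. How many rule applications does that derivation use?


Every bracketed nonterminal node [X ...] in the tree is produced by exactly one rule application.
Reading the tree off as a leftmost derivation:
  Step 1: S  =>  A B   (applied S -> A B)
  Step 2: A B  =>  A A B   (applied A -> A A)
  Step 3: A A B  =>  A A A B   (applied A -> A A)
  Step 4: A A A B  =>  A A A A B   (applied A -> A A)
  Step 5: A A A A B  =>  a A A A B   (applied A -> a)
  Step 6: a A A A B  =>  a a A A B   (applied A -> a)
  Step 7: a a A A B  =>  a a a A B   (applied A -> a)
  Step 8: a a a A B  =>  a a a A A B   (applied A -> A A)
  Step 9: a a a A A B  =>  a a a A A A B   (applied A -> A A)
  Step 10: a a a A A A B  =>  a a a a A A B   (applied A -> a)
  Step 11: a a a a A A B  =>  a a a a a A B   (applied A -> a)
  Step 12: a a a a a A B  =>  a a a a a A A B   (applied A -> A A)
  Step 13: a a a a a A A B  =>  a a a a a a A B   (applied A -> a)
  Step 14: a a a a a a A B  =>  a a a a a a a B   (applied A -> a)
  Step 15: a a a a a a a B  =>  a a a a a a a B B   (applied B -> B B)
  Step 16: a a a a a a a B B  =>  a a a a a a a B B B   (applied B -> B B)
  Step 17: a a a a a a a B B B  =>  a a a a a a a b B B   (applied B -> b)
  Step 18: a a a a a a a b B B  =>  a a a a a a a b B B B   (applied B -> B B)
  Step 19: a a a a a a a b B B B  =>  a a a a a a a b b B B   (applied B -> b)
  Step 20: a a a a a a a b b B B  =>  a a a a a a a b b b B   (applied B -> b)
  Step 21: a a a a a a a b b b B  =>  a a a a a a a b b b B B   (applied B -> B B)
  Step 22: a a a a a a a b b b B B  =>  a a a a a a a b b b B B B   (applied B -> B B)
  Step 23: a a a a a a a b b b B B B  =>  a a a a a a a b b b b B B   (applied B -> b)
  Step 24: a a a a a a a b b b b B B  =>  a a a a a a a b b b b b B   (applied B -> b)
  Step 25: a a a a a a a b b b b b B  =>  a a a a a a a b b b b b B B   (applied B -> B B)
  Step 26: a a a a a a a b b b b b B B  =>  a a a a a a a b b b b b b B   (applied B -> b)
  Step 27: a a a a a a a b b b b b b B  =>  a a a a a a a b b b b b b b   (applied B -> b)
Final yield: a a a a a a a b b b b b b b
Total rewrite steps: 27

27


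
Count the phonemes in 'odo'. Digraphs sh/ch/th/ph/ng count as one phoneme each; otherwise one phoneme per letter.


Parsing 'odo' greedily, digraphs first:
  'o' -> vowel phoneme (phonemes so far: 1)
  'd' -> consonant phoneme (phonemes so far: 2)
  'o' -> vowel phoneme (phonemes so far: 3)
Total phonemes: 3

3


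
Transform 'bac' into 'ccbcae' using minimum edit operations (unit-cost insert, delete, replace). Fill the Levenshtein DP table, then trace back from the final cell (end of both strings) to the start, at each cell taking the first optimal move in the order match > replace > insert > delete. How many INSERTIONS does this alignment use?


Edit distance = 4. Backtracking from cell (3, 6) with preference match > replace > insert > delete,
then listing the resulting alignment 'bac' -> 'ccbcae' left to right:
  Step 1: insert 'c' [insertion #1]
  Step 2: insert 'c' [insertion #2]
  Step 3: keep 'b'
  Step 4: insert 'c' [insertion #3]
  Step 5: keep 'a'
  Step 6: replace c->e
Total insertions: 3

3


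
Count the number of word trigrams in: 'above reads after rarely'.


Word trigrams from [4] words:
  Trigram 1: (above reads after)
  Trigram 2: (reads after rarely)
Total word trigrams: 4 - 2 = 2

2


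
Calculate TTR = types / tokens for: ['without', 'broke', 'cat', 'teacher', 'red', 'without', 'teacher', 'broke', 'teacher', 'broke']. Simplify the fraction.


Tokens: 10
Unique types: ('broke', 'cat', 'red', 'teacher', 'without') = 5
TTR = 5/10
Simplify: divide both by 5 -> 1/2
TTR = 1/2

1/2


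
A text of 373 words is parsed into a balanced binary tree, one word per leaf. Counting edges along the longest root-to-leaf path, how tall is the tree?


In a balanced binary tree with n leaves the deepest leaf is ceil(log2(n)) edges below the root.
log2(373) = 8.5430
ceil(8.5430) = 9
height (edges) = 9

9


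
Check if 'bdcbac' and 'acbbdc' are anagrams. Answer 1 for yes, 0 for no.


Sort characters of 'bdcbac': 'abbccd'
Sort characters of 'acbbdc': 'abbccd'
Sorted forms match -> they ARE anagrams
Result: 1

1


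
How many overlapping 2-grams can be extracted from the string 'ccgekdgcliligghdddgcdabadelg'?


String 'ccgekdgcliligghdddgcdabadelg' has length L = 28.
Number of overlapping n-grams = L - n + 1
Substituting: 28 - 2 + 1 = 27

27


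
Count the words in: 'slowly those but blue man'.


Counting words by splitting on spaces:
  Word 1: 'slowly'
  Word 2: 'those'
  Word 3: 'but'
  Word 4: 'blue'
  Word 5: 'man'
Total words: 5

5


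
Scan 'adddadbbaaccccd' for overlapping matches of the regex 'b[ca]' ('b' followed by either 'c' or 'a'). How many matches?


Pattern: b[ca] means 'b' followed by either 'c' or 'a'.
Scanning 'adddadbbaaccccd' position-by-position:
  Pos 0: window 'ad' -> no
  Pos 1: window 'dd' -> no
  Pos 2: window 'dd' -> no
  Pos 3: window 'da' -> no
  Pos 4: window 'ad' -> no
  Pos 5: window 'db' -> no
  Pos 6: window 'bb' -> no
  Pos 7: window 'ba' -> MATCH
  Pos 8: window 'aa' -> no
  Pos 9: window 'ac' -> no
  Pos 10: window 'cc' -> no
  Pos 11: window 'cc' -> no
  Pos 12: window 'cc' -> no
  Pos 13: window 'cd' -> no
  Pos 14: window 'd' -> no
Total matches: 1

1


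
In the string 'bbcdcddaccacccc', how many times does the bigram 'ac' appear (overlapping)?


Scanning 'bbcdcddaccacccc' for bigram 'ac':
  Position 0: 'bb' -> no
  Position 1: 'bc' -> no
  Position 2: 'cd' -> no
  Position 3: 'dc' -> no
  Position 4: 'cd' -> no
  Position 5: 'dd' -> no
  Position 6: 'da' -> no
  Position 7: 'ac' -> MATCH
  Position 8: 'cc' -> no
  Position 9: 'ca' -> no
  Position 10: 'ac' -> MATCH
  Position 11: 'cc' -> no
  Position 12: 'cc' -> no
  Position 13: 'cc' -> no
Total matches: 2

2


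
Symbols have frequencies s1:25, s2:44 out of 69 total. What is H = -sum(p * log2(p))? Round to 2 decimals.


Computing entropy H = -sum(p_i * log2(p_i)):
  s1: p = 25/69 = 0.3623, -p*log2(p) = 0.5307
  s2: p = 44/69 = 0.6377, -p*log2(p) = 0.4139
H = sum of terms = 0.9446
Rounded to 2 decimals: 0.94

0.94


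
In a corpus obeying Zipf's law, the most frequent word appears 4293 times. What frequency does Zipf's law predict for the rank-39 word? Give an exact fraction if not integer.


Zipf's law: freq(rank) = f1 / rank
f1 = 4293, rank = 39
freq = 4293 / 39
GCD(4293, 39) = 3
Simplified: 1431/13

1431/13


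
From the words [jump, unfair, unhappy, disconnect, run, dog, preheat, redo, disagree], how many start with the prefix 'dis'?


Checking each word for prefix 'dis':
  'jump' -> no (count: 0)
  'unfair' -> no (count: 0)
  'unhappy' -> no (count: 0)
  'disconnect' -> YES, starts with 'dis' (count: 1)
  'run' -> no (count: 1)
  'dog' -> no (count: 1)
  'preheat' -> no (count: 1)
  'redo' -> no (count: 1)
  'disagree' -> YES, starts with 'dis' (count: 2)
Total with prefix 'dis': 2

2


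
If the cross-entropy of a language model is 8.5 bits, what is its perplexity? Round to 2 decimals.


Perplexity formula: PP = 2^H
H = 8.5
PP = 2^8.5
Decompose: 2^8.5 = 2^8 * 2^0.5 = 2^8 * sqrt(2)
2^8 = 256, sqrt(2) ~ 1.4142136
PP ~ 256 * 1.4142136 = 362.0386816
Rounded to 2 decimals: 362.04

362.04


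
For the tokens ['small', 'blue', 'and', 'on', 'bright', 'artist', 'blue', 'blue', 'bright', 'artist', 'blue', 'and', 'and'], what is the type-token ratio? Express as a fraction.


Tokens: 13
Unique types: ('and', 'artist', 'blue', 'bright', 'on', 'small') = 6
TTR = 6/13
Already in lowest terms.

6/13


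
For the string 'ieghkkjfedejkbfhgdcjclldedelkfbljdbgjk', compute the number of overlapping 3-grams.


String 'ieghkkjfedejkbfhgdcjclldedelkfbljdbgjk' has length L = 38.
Number of overlapping n-grams = L - n + 1
Substituting: 38 - 3 + 1 = 36

36


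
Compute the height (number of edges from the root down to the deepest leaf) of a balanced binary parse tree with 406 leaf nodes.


In a balanced binary tree with n leaves the deepest leaf is ceil(log2(n)) edges below the root.
log2(406) = 8.6653
ceil(8.6653) = 9
height (edges) = 9

9


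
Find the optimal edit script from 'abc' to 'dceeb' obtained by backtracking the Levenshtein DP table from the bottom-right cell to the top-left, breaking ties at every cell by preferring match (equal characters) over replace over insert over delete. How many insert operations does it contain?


Edit distance = 5. Backtracking from cell (3, 5) with preference match > replace > insert > delete,
then listing the resulting alignment 'abc' -> 'dceeb' left to right:
  Step 1: insert 'd' [insertion #1]
  Step 2: insert 'c' [insertion #2]
  Step 3: replace a->e
  Step 4: replace b->e
  Step 5: replace c->b
Total insertions: 2

2


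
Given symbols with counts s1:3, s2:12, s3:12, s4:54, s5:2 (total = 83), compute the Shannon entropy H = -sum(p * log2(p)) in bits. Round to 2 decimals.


Computing entropy H = -sum(p_i * log2(p_i)):
  s1: p = 3/83 = 0.0361, -p*log2(p) = 0.1731
  s2: p = 12/83 = 0.1446, -p*log2(p) = 0.4034
  s3: p = 12/83 = 0.1446, -p*log2(p) = 0.4034
  s4: p = 54/83 = 0.6506, -p*log2(p) = 0.4035
  s5: p = 2/83 = 0.0241, -p*log2(p) = 0.1295
H = sum of terms = 1.5129
Rounded to 2 decimals: 1.51

1.51


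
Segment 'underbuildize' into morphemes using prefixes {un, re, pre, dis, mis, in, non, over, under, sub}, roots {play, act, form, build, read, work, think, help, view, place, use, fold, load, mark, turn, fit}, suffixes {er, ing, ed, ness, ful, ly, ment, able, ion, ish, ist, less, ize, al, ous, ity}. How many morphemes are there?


Segmenting 'underbuildize' against the inventory:
  'under' -> prefix (morpheme 1)
  'build' -> root (morpheme 2)
  'ize' -> suffix (morpheme 3)
Total morphemes: 3

3


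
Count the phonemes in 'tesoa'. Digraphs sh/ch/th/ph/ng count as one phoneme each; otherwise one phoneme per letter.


Parsing 'tesoa' greedily, digraphs first:
  't' -> consonant phoneme (phonemes so far: 1)
  'e' -> vowel phoneme (phonemes so far: 2)
  's' -> consonant phoneme (phonemes so far: 3)
  'o' -> vowel phoneme (phonemes so far: 4)
  'a' -> vowel phoneme (phonemes so far: 5)
Total phonemes: 5

5


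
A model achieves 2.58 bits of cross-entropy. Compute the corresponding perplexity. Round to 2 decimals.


Perplexity formula: PP = 2^H
H = 2.58
PP = 2^2.58
Decompose: 2^2.58 = 2^2 * 2^0.58
2^2 = 4, 2^0.58 ~ 1.4948492
PP ~ 4 * 1.4948492 = 5.9793968
Rounded to 2 decimals: 5.98

5.98


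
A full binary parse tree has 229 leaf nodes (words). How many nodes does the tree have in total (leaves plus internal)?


Leaf nodes (terminals): 229
Internal nodes = n - 1 = 229 - 1 = 228
Total = leaves + internal = 229 + 228 = 457

457


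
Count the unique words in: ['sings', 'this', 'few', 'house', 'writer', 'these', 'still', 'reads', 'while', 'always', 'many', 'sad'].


Listing all tokens and tracking unique types:
  Token 1: 'sings' -> NEW (unique so far: 1)
  Token 2: 'this' -> NEW (unique so far: 2)
  Token 3: 'few' -> NEW (unique so far: 3)
  Token 4: 'house' -> NEW (unique so far: 4)
  Token 5: 'writer' -> NEW (unique so far: 5)
  Token 6: 'these' -> NEW (unique so far: 6)
  Token 7: 'still' -> NEW (unique so far: 7)
  Token 8: 'reads' -> NEW (unique so far: 8)
  Token 9: 'while' -> NEW (unique so far: 9)
  Token 10: 'always' -> NEW (unique so far: 10)
  Token 11: 'many' -> NEW (unique so far: 11)
  Token 12: 'sad' -> NEW (unique so far: 12)
Unique types: ('always', 'few', 'house', 'many', 'reads', 'sad', 'sings', 'still', 'these', 'this', 'while', 'writer')
Vocabulary size: 12

12


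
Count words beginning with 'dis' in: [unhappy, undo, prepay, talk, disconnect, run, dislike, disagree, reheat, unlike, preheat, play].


Checking each word for prefix 'dis':
  'unhappy' -> no (count: 0)
  'undo' -> no (count: 0)
  'prepay' -> no (count: 0)
  'talk' -> no (count: 0)
  'disconnect' -> YES, starts with 'dis' (count: 1)
  'run' -> no (count: 1)
  'dislike' -> YES, starts with 'dis' (count: 2)
  'disagree' -> YES, starts with 'dis' (count: 3)
  'reheat' -> no (count: 3)
  'unlike' -> no (count: 3)
  'preheat' -> no (count: 3)
  'play' -> no (count: 3)
Total with prefix 'dis': 3

3


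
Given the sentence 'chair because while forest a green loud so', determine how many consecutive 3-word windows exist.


Word trigrams from [8] words:
  Trigram 1: (chair because while)
  Trigram 2: (because while forest)
  Trigram 3: (while forest a)
  Trigram 4: (forest a green)
  Trigram 5: (a green loud)
  Trigram 6: (green loud so)
Total word trigrams: 8 - 2 = 6

6


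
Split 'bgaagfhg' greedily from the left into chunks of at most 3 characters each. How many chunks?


'bgaagfhg' has 8 characters.
Chunking with max size 3:
  Chunk 1: 'bga' (positions 0-2)
  Chunk 2: 'agf' (positions 3-5)
  Chunk 3: 'hg' (positions 6-7)
Total chunks: ceil(8 / 3) = 3

3


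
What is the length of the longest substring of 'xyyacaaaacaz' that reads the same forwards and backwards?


Scanning 'xyyacaaaacaz' for palindromic substrings.
Substring at positions 3-10: 'acaaaaca'.
Check: reverse('acaaaaca') = 'acaaaaca' -> palindrome confirmed.
Neighbouring characters ('y' / 'z') break symmetry, so it cannot extend further.
No longer palindromic substring exists; longest length = 8

8


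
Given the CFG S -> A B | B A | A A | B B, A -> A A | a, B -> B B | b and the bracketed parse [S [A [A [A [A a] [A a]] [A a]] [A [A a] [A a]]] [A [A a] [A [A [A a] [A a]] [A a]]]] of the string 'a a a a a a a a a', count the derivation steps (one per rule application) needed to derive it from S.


Every bracketed nonterminal node [X ...] in the tree is produced by exactly one rule application.
Reading the tree off as a leftmost derivation:
  Step 1: S  =>  A A   (applied S -> A A)
  Step 2: A A  =>  A A A   (applied A -> A A)
  Step 3: A A A  =>  A A A A   (applied A -> A A)
  Step 4: A A A A  =>  A A A A A   (applied A -> A A)
  Step 5: A A A A A  =>  a A A A A   (applied A -> a)
  Step 6: a A A A A  =>  a a A A A   (applied A -> a)
  Step 7: a a A A A  =>  a a a A A   (applied A -> a)
  Step 8: a a a A A  =>  a a a A A A   (applied A -> A A)
  Step 9: a a a A A A  =>  a a a a A A   (applied A -> a)
  Step 10: a a a a A A  =>  a a a a a A   (applied A -> a)
  Step 11: a a a a a A  =>  a a a a a A A   (applied A -> A A)
  Step 12: a a a a a A A  =>  a a a a a a A   (applied A -> a)
  Step 13: a a a a a a A  =>  a a a a a a A A   (applied A -> A A)
  Step 14: a a a a a a A A  =>  a a a a a a A A A   (applied A -> A A)
  Step 15: a a a a a a A A A  =>  a a a a a a a A A   (applied A -> a)
  Step 16: a a a a a a a A A  =>  a a a a a a a a A   (applied A -> a)
  Step 17: a a a a a a a a A  =>  a a a a a a a a a   (applied A -> a)
Final yield: a a a a a a a a a
Total rewrite steps: 17

17


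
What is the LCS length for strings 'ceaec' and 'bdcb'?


DP table for LCS of 'ceaec' and 'bdcb':
       b  d  c  b
    0  0  0  0  0
  c 0  0  0  1  1
  e 0  0  0  1  1
  a 0  0  0  1  1
  e 0  0  0  1  1
  c 0  0  0  1  1
LCS: 'c'
LCS length = 1

1


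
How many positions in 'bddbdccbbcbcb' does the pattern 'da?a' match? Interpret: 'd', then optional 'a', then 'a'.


Pattern: da?a means 'd', then optional 'a', then 'a'.
Scanning 'bddbdccbbcbcb' position-by-position:
  Pos 0: window 'bdd' -> no
  Pos 1: window 'ddb' -> no
  Pos 2: window 'dbd' -> no
  Pos 3: window 'bdc' -> no
  Pos 4: window 'dcc' -> no
  Pos 5: window 'ccb' -> no
  Pos 6: window 'cbb' -> no
  Pos 7: window 'bbc' -> no
  Pos 8: window 'bcb' -> no
  Pos 9: window 'cbc' -> no
  Pos 10: window 'bcb' -> no
  Pos 11: window 'cb' -> no
  Pos 12: window 'b' -> no
Total matches: 0

0


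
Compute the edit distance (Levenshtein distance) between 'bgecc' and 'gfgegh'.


Building DP table for s1='bgecc' (len 5) and s2='gfgegh' (len 6):
       g  f  g  e  g  h
    0  1  2  3  4  5  6
  b 1  1  2  3  4  5  6
  g 2  1  2  2  3  4  5
  e 3  2  2  3  2  3  4
  c 4  3  3  3  3  3  4
  c 5  4  4  4  4  4  4
Edit distance = dp[5][6] = 4

4


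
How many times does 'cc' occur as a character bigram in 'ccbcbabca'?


Scanning 'ccbcbabca' for bigram 'cc':
  Position 0: 'cc' -> MATCH
  Position 1: 'cb' -> no
  Position 2: 'bc' -> no
  Position 3: 'cb' -> no
  Position 4: 'ba' -> no
  Position 5: 'ab' -> no
  Position 6: 'bc' -> no
  Position 7: 'ca' -> no
Total matches: 1

1


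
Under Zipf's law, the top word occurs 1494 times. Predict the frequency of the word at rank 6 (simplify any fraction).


Zipf's law: freq(rank) = f1 / rank
f1 = 1494, rank = 6
freq = 1494 / 6
= 249

249


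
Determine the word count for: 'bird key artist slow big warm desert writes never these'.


Counting words by splitting on spaces:
  Word 1: 'bird'
  Word 2: 'key'
  Word 3: 'artist'
  Word 4: 'slow'
  Word 5: 'big'
  Word 6: 'warm'
  Word 7: 'desert'
  Word 8: 'writes'
  Word 9: 'never'
  Word 10: 'these'
Total words: 10

10


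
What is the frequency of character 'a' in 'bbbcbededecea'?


Scanning 'bbbcbededecea' for 'a':
  Position 12: 'a' -> MATCH (count: 1)
Total occurrences of 'a': 1

1


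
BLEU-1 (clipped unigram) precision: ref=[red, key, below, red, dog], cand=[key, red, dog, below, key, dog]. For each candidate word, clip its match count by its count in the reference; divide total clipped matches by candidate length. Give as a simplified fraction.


Reference word counts: {'below': 1, 'dog': 1, 'key': 1, 'red': 2}
Checking each candidate word (with clipping):
  'key' -> in reference (ref count 1, used 1/1) -> match (matches: 1)
  'red' -> in reference (ref count 2, used 1/2) -> match (matches: 2)
  'dog' -> in reference (ref count 1, used 1/1) -> match (matches: 3)
  'below' -> in reference (ref count 1, used 1/1) -> match (matches: 4)
  'key' -> ref count 1 already used up (1/1) -> clipped, no match (matches: 4)
  'dog' -> ref count 1 already used up (1/1) -> clipped, no match (matches: 4)
Clipped matches: 4, Candidate length: 6
Precision = 4/6 = 2/3

2/3


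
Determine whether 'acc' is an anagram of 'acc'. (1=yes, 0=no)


Sort characters of 'acc': 'acc'
Sort characters of 'acc': 'acc'
Sorted forms match -> they ARE anagrams
Result: 1

1


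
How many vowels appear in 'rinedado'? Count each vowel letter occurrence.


Scanning each character of 'rinedado':
  Position 1: 'r' -> consonant (running count: 0)
  Position 2: 'i' -> vowel (running count: 1)
  Position 3: 'n' -> consonant (running count: 1)
  Position 4: 'e' -> vowel (running count: 2)
  Position 5: 'd' -> consonant (running count: 2)
  Position 6: 'a' -> vowel (running count: 3)
  Position 7: 'd' -> consonant (running count: 3)
  Position 8: 'o' -> vowel (running count: 4)
Total vowels: 4

4


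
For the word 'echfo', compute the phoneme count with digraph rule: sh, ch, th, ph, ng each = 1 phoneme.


Parsing 'echfo' greedily, digraphs first:
  'e' -> vowel phoneme (phonemes so far: 1)
  'ch' -> digraph (1 consonant phoneme) (phonemes so far: 2)
  'f' -> consonant phoneme (phonemes so far: 3)
  'o' -> vowel phoneme (phonemes so far: 4)
Total phonemes: 4

4


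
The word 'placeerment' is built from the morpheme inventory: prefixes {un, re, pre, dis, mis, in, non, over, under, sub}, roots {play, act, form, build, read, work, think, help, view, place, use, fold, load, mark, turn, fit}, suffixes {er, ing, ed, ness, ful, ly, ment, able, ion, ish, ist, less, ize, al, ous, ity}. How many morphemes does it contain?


Segmenting 'placeerment' against the inventory:
  'place' -> root (morpheme 1)
  'er' -> suffix (morpheme 2)
  'ment' -> suffix (morpheme 3)
Total morphemes: 3

3


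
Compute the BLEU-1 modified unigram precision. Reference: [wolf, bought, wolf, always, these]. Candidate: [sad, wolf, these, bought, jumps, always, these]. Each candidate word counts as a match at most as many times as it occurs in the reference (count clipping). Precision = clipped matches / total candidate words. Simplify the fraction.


Reference word counts: {'always': 1, 'bought': 1, 'these': 1, 'wolf': 2}
Checking each candidate word (with clipping):
  'sad' -> not in reference -> no match (matches: 0)
  'wolf' -> in reference (ref count 2, used 1/2) -> match (matches: 1)
  'these' -> in reference (ref count 1, used 1/1) -> match (matches: 2)
  'bought' -> in reference (ref count 1, used 1/1) -> match (matches: 3)
  'jumps' -> not in reference -> no match (matches: 3)
  'always' -> in reference (ref count 1, used 1/1) -> match (matches: 4)
  'these' -> ref count 1 already used up (1/1) -> clipped, no match (matches: 4)
Clipped matches: 4, Candidate length: 7
Precision = 4/7

4/7


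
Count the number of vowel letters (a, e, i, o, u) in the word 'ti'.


Scanning each character of 'ti':
  Position 1: 't' -> consonant (running count: 0)
  Position 2: 'i' -> vowel (running count: 1)
Total vowels: 1

1


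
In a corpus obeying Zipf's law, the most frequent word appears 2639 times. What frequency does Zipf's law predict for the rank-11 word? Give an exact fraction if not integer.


Zipf's law: freq(rank) = f1 / rank
f1 = 2639, rank = 11
freq = 2639 / 11
GCD(2639, 11) = 1
Simplified: 2639/11

2639/11


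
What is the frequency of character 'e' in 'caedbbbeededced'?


Scanning 'caedbbbeededced' for 'e':
  Position 2: 'e' -> MATCH (count: 1)
  Position 7: 'e' -> MATCH (count: 2)
  Position 8: 'e' -> MATCH (count: 3)
  Position 10: 'e' -> MATCH (count: 4)
  Position 13: 'e' -> MATCH (count: 5)
Total occurrences of 'e': 5

5


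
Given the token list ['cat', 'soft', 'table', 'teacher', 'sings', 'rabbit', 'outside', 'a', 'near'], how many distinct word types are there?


Listing all tokens and tracking unique types:
  Token 1: 'cat' -> NEW (unique so far: 1)
  Token 2: 'soft' -> NEW (unique so far: 2)
  Token 3: 'table' -> NEW (unique so far: 3)
  Token 4: 'teacher' -> NEW (unique so far: 4)
  Token 5: 'sings' -> NEW (unique so far: 5)
  Token 6: 'rabbit' -> NEW (unique so far: 6)
  Token 7: 'outside' -> NEW (unique so far: 7)
  Token 8: 'a' -> NEW (unique so far: 8)
  Token 9: 'near' -> NEW (unique so far: 9)
Unique types: ('a', 'cat', 'near', 'outside', 'rabbit', 'sings', 'soft', 'table', 'teacher')
Vocabulary size: 9

9


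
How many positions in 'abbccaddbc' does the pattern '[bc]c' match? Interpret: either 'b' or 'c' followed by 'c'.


Pattern: [bc]c means either 'b' or 'c' followed by 'c'.
Scanning 'abbccaddbc' position-by-position:
  Pos 0: window 'ab' -> no
  Pos 1: window 'bb' -> no
  Pos 2: window 'bc' -> MATCH
  Pos 3: window 'cc' -> MATCH
  Pos 4: window 'ca' -> no
  Pos 5: window 'ad' -> no
  Pos 6: window 'dd' -> no
  Pos 7: window 'db' -> no
  Pos 8: window 'bc' -> MATCH
  Pos 9: window 'c' -> no
Total matches: 3

3


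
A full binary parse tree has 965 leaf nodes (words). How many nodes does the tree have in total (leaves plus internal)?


Leaf nodes (terminals): 965
Internal nodes = n - 1 = 965 - 1 = 964
Total = leaves + internal = 965 + 964 = 1929

1929


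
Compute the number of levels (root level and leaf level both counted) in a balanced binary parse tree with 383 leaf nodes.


In a balanced binary tree with n leaves the deepest leaf is ceil(log2(n)) edges below the root,
so counting node levels inclusive of root and leaves gives ceil(log2(n)) + 1 levels.
log2(383) = 8.5812
ceil(8.5812) = 9
levels = 9 + 1 = 10

10


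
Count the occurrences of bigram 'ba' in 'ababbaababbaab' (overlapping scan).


Scanning 'ababbaababbaab' for bigram 'ba':
  Position 0: 'ab' -> no
  Position 1: 'ba' -> MATCH
  Position 2: 'ab' -> no
  Position 3: 'bb' -> no
  Position 4: 'ba' -> MATCH
  Position 5: 'aa' -> no
  Position 6: 'ab' -> no
  Position 7: 'ba' -> MATCH
  Position 8: 'ab' -> no
  Position 9: 'bb' -> no
  Position 10: 'ba' -> MATCH
  Position 11: 'aa' -> no
  Position 12: 'ab' -> no
Total matches: 4

4


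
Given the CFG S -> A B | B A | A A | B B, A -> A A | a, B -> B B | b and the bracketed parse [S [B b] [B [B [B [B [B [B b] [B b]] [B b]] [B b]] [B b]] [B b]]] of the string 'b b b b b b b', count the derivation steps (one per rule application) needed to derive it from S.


Every bracketed nonterminal node [X ...] in the tree is produced by exactly one rule application.
Reading the tree off as a leftmost derivation:
  Step 1: S  =>  B B   (applied S -> B B)
  Step 2: B B  =>  b B   (applied B -> b)
  Step 3: b B  =>  b B B   (applied B -> B B)
  Step 4: b B B  =>  b B B B   (applied B -> B B)
  Step 5: b B B B  =>  b B B B B   (applied B -> B B)
  Step 6: b B B B B  =>  b B B B B B   (applied B -> B B)
  Step 7: b B B B B B  =>  b B B B B B B   (applied B -> B B)
  Step 8: b B B B B B B  =>  b b B B B B B   (applied B -> b)
  Step 9: b b B B B B B  =>  b b b B B B B   (applied B -> b)
  Step 10: b b b B B B B  =>  b b b b B B B   (applied B -> b)
  Step 11: b b b b B B B  =>  b b b b b B B   (applied B -> b)
  Step 12: b b b b b B B  =>  b b b b b b B   (applied B -> b)
  Step 13: b b b b b b B  =>  b b b b b b b   (applied B -> b)
Final yield: b b b b b b b
Total rewrite steps: 13

13


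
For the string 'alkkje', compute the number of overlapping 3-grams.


String 'alkkje' has length L = 6.
Number of overlapping n-grams = L - n + 1
Substituting: 6 - 3 + 1 = 4

4


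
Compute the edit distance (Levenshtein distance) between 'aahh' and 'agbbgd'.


Building DP table for s1='aahh' (len 4) and s2='agbbgd' (len 6):
       a  g  b  b  g  d
    0  1  2  3  4  5  6
  a 1  0  1  2  3  4  5
  a 2  1  1  2  3  4  5
  h 3  2  2  2  3  4  5
  h 4  3  3  3  3  4  5
Edit distance = dp[4][6] = 5

5


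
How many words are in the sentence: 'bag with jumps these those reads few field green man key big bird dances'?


Counting words by splitting on spaces:
  Word 1: 'bag'
  Word 2: 'with'
  Word 3: 'jumps'
  Word 4: 'these'
  Word 5: 'those'
  Word 6: 'reads'
  Word 7: 'few'
  Word 8: 'field'
  Word 9: 'green'
  Word 10: 'man'
  Word 11: 'key'
  Word 12: 'big'
  Word 13: 'bird'
  Word 14: 'dances'
Total words: 14

14


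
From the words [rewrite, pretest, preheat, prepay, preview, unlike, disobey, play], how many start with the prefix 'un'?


Checking each word for prefix 'un':
  'rewrite' -> no (count: 0)
  'pretest' -> no (count: 0)
  'preheat' -> no (count: 0)
  'prepay' -> no (count: 0)
  'preview' -> no (count: 0)
  'unlike' -> YES, starts with 'un' (count: 1)
  'disobey' -> no (count: 1)
  'play' -> no (count: 1)
Total with prefix 'un': 1

1


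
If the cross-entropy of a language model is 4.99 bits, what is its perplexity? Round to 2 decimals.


Perplexity formula: PP = 2^H
H = 4.99
PP = 2^4.99
Decompose: 2^4.99 = 2^4 * 2^0.99
2^4 = 16, 2^0.99 ~ 1.9861850
PP ~ 16 * 1.9861850 = 31.7789600
Rounded to 2 decimals: 31.78

31.78


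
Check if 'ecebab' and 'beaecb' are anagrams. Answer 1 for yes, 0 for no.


Sort characters of 'ecebab': 'abbcee'
Sort characters of 'beaecb': 'abbcee'
Sorted forms match -> they ARE anagrams
Result: 1

1


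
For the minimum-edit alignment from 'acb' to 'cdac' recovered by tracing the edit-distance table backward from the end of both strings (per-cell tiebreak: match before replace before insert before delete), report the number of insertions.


Edit distance = 3. Backtracking from cell (3, 4) with preference match > replace > insert > delete,
then listing the resulting alignment 'acb' -> 'cdac' left to right:
  Step 1: insert 'c' [insertion #1]
  Step 2: insert 'd' [insertion #2]
  Step 3: keep 'a'
  Step 4: keep 'c'
  Step 5: delete 'b'
Total insertions: 2

2


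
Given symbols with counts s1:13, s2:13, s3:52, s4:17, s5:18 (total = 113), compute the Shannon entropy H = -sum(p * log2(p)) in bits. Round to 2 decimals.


Computing entropy H = -sum(p_i * log2(p_i)):
  s1: p = 13/113 = 0.1150, -p*log2(p) = 0.3589
  s2: p = 13/113 = 0.1150, -p*log2(p) = 0.3589
  s3: p = 52/113 = 0.4602, -p*log2(p) = 0.5153
  s4: p = 17/113 = 0.1504, -p*log2(p) = 0.4111
  s5: p = 18/113 = 0.1593, -p*log2(p) = 0.4222
H = sum of terms = 2.0664
Rounded to 2 decimals: 2.07

2.07


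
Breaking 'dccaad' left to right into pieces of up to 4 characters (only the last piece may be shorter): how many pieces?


'dccaad' has 6 characters.
Chunking with max size 4:
  Chunk 1: 'dcca' (positions 0-3)
  Chunk 2: 'ad' (positions 4-5)
Total chunks: ceil(6 / 4) = 2

2


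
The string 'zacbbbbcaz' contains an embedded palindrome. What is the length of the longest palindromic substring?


Scanning 'zacbbbbcaz' for palindromic substrings.
Substring at positions 0-9: 'zacbbbbcaz'.
Check: reverse('zacbbbbcaz') = 'zacbbbbcaz' -> palindrome confirmed.
No longer palindromic substring exists; longest length = 10

10


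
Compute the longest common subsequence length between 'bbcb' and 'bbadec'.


DP table for LCS of 'bbcb' and 'bbadec':
       b  b  a  d  e  c
    0  0  0  0  0  0  0
  b 0  1  1  1  1  1  1
  b 0  1  2  2  2  2  2
  c 0  1  2  2  2  2  3
  b 0  1  2  2  2  2  3
LCS: 'bbc'
LCS length = 3

3


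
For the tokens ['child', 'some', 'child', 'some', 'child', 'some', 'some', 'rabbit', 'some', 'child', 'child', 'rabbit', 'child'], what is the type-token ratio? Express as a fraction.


Tokens: 13
Unique types: ('child', 'rabbit', 'some') = 3
TTR = 3/13
Already in lowest terms.

3/13


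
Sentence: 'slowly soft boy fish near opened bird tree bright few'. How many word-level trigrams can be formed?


Word trigrams from [10] words:
  Trigram 1: (slowly soft boy)
  Trigram 2: (soft boy fish)
  Trigram 3: (boy fish near)
  Trigram 4: (fish near opened)
  Trigram 5: (near opened bird)
  Trigram 6: (opened bird tree)
  Trigram 7: (bird tree bright)
  Trigram 8: (tree bright few)
Total word trigrams: 10 - 2 = 8

8
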